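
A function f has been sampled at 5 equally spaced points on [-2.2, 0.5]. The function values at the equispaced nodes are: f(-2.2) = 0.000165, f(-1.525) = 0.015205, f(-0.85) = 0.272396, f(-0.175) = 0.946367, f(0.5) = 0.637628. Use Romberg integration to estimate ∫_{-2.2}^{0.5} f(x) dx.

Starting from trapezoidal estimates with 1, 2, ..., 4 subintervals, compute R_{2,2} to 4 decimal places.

R_{0,0} (trapezoid, 1 panel, h=2.7000): 0.861021
R_{1,0} (trapezoid, 2 panels, h=1.3500): 0.798245
R_{2,0} (trapezoid, 4 panels, h=0.6750): 1.048184
R_{1,1} = 0.798245 + (0.798245 − 0.861021)/3 = 0.777320
R_{2,1} = 1.048184 + (1.048184 − 0.798245)/3 = 1.131497
R_{2,2} = 1.131497 + (1.131497 − 0.777320)/15 = 1.155109

1.1551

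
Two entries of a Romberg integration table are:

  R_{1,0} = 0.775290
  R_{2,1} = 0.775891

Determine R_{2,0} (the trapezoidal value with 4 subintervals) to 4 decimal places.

From R_{2,1} = (4·R_{2,0} − R_{1,0})/3, solve for R_{2,0}:
4·R_{2,0} = 3·0.775891 + 0.775290 = 3.102963
R_{2,0} = 0.775741

0.7757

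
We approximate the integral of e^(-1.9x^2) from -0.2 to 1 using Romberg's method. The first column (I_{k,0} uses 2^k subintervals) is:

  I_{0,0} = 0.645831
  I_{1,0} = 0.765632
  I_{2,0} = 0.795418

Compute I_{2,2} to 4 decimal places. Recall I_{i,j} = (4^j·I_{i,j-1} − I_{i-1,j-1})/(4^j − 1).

Richardson extrapolation on the trapezoidal column (denominator 4−1=3):
I_{1,1} = (4·0.765632 − 0.645831) / 3 = 0.805566
I_{2,1} = 0.795418 + (0.795418 − 0.765632)/3 = 0.805347
I_{2,2} = (16·0.805347 − 0.805566) / 15 = 0.805332

0.8053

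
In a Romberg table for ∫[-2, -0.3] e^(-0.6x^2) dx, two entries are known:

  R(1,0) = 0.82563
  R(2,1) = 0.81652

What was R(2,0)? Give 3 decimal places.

From R(2,1) = (4·R(2,0) − R(1,0))/3, solve for R(2,0):
4·R(2,0) = 3·0.81652 + 0.82563 = 3.27519
R(2,0) = 0.81880

0.819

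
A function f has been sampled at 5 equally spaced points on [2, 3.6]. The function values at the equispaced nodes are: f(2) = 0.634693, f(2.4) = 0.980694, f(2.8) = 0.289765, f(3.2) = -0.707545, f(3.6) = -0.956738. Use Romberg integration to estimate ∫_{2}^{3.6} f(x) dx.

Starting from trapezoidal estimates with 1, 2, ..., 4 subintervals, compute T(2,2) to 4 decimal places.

T(0,0) (trapezoid, 1 panel, h=1.6000): -0.257636
T(1,0) (trapezoid, 2 panels, h=0.8000): 0.102994
T(2,0) (trapezoid, 4 panels, h=0.4000): 0.160757
T(1,1) = 0.102994 + (0.102994 − (-0.257636))/3 = 0.223204
T(2,1) = 0.160757 + (0.160757 − 0.102994)/3 = 0.180011
T(2,2) = 0.180011 + (0.180011 − 0.223204)/15 = 0.177131

0.1771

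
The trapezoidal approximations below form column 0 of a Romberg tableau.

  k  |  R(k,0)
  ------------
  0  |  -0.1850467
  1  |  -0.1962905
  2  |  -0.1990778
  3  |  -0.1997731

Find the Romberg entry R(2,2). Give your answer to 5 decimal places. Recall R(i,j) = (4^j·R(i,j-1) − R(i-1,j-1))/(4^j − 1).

-0.20000

Richardson extrapolation on the trapezoidal column (denominator 4−1=3):
R(1,1) = (4·(-0.1962905) − (-0.1850467)) / 3 = -0.2000384
R(2,1) = (4·(-0.1990778) − (-0.1962905)) / 3 = -0.2000069
R(2,2) = (16·(-0.2000069) − (-0.2000384)) / 15 = -0.2000048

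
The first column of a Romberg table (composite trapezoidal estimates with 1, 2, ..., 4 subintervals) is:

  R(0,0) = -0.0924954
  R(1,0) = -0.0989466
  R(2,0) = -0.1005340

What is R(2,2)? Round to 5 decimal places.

-0.10106

Richardson extrapolation on the trapezoidal column (denominator 4−1=3):
R(1,1) = (4·(-0.0989466) − (-0.0924954)) / 3 = -0.1010970
R(2,1) = -0.1005340 + (-0.1005340 − (-0.0989466))/3 = -0.1010631
R(2,2) = -0.1010631 + (-0.1010631 − (-0.1010970))/15 = -0.1010608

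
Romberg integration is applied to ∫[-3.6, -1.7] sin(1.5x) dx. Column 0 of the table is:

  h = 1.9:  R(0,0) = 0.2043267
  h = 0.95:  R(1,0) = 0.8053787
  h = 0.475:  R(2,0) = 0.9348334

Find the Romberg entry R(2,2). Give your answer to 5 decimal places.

0.97614

Richardson extrapolation on the trapezoidal column (denominator 4−1=3):
R(1,1) = (4·0.8053787 − 0.2043267) / 3 = 1.0057294
R(2,1) = 0.9348334 + (0.9348334 − 0.8053787)/3 = 0.9779850
R(2,2) = 0.9779850 + (0.9779850 − 1.0057294)/15 = 0.9761354
(Column j=1 coincides with Simpson's rule on the same nodes.)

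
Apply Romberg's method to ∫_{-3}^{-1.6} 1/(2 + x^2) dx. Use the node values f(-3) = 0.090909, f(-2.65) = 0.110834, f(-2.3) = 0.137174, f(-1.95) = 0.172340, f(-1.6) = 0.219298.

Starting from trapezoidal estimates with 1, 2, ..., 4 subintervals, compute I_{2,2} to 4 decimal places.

0.2003

I_{0,0} (trapezoid, 1 panel, h=1.4000): 0.217145
I_{1,0} (trapezoid, 2 panels, h=0.7000): 0.204594
I_{2,0} (trapezoid, 4 panels, h=0.3500): 0.201408
I_{1,1} = 0.204594 + (0.204594 − 0.217145)/3 = 0.200410
I_{2,1} = 0.201408 + (0.201408 − 0.204594)/3 = 0.200346
I_{2,2} = 0.200346 + (0.200346 − 0.200410)/15 = 0.200342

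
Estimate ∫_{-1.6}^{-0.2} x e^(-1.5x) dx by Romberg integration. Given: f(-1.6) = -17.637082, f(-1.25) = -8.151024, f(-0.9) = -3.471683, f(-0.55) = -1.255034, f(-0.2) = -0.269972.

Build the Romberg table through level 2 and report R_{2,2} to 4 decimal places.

-7.2801

R_{0,0} (trapezoid, 1 panel, h=1.4000): -12.534938
R_{1,0} (trapezoid, 2 panels, h=0.7000): -8.697647
R_{2,0} (trapezoid, 4 panels, h=0.3500): -7.640944
R_{1,1} = -8.697647 + (-8.697647 − (-12.534938))/3 = -7.418550
R_{2,1} = -7.640944 + (-7.640944 − (-8.697647))/3 = -7.288710
R_{2,2} = -7.288710 + (-7.288710 − (-7.418550))/15 = -7.280054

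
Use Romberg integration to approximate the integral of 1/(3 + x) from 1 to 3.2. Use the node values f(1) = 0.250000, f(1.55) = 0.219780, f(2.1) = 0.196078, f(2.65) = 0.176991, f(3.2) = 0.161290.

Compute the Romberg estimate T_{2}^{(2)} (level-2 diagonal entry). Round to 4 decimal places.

T_{0}^{(0)} (trapezoid, 1 panel, h=2.2000): 0.452419
T_{1}^{(0)} (trapezoid, 2 panels, h=1.1000): 0.441895
T_{2}^{(0)} (trapezoid, 4 panels, h=0.5500): 0.439172
T_{1}^{(1)} = 0.441895 + (0.441895 − 0.452419)/3 = 0.438387
T_{2}^{(1)} = 0.439172 + (0.439172 − 0.441895)/3 = 0.438264
T_{2}^{(2)} = 0.438264 + (0.438264 − 0.438387)/15 = 0.438256

0.4383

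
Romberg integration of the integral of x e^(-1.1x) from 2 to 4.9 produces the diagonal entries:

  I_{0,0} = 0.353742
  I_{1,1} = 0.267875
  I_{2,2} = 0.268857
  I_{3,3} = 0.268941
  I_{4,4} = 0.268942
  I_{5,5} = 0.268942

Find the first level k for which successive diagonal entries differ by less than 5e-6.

k = 4

|I_{1,1} − I_{0,0}| = 0.085867 ≥ 5e-6
|I_{2,2} − I_{1,1}| = 0.000982 ≥ 5e-6
|I_{3,3} − I_{2,2}| = 0.000084 ≥ 5e-6
|I_{4,4} − I_{3,3}| = 0.000001 < 5e-6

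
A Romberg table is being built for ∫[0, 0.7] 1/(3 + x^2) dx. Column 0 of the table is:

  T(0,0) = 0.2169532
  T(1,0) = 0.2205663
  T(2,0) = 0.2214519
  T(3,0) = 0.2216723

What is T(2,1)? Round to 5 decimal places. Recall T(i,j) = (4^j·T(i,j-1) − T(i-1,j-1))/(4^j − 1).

Richardson extrapolation on the trapezoidal column (denominator 4−1=3):
T(2,1) = (4·0.2214519 − 0.2205663) / 3 = 0.2217471
(Column j=1 coincides with Simpson's rule on the same nodes.)

0.22175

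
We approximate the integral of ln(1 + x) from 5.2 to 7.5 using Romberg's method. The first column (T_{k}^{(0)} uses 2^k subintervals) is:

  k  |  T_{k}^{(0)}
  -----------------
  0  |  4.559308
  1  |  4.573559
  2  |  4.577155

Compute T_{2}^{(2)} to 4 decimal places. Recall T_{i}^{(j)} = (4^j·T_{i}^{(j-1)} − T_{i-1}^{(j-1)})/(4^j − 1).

T_{1}^{(1)} = (4·4.573559 − 4.559308) / 3 = 4.578309
T_{2}^{(1)} = (4·4.577155 − 4.573559) / 3 = 4.578354
T_{2}^{(2)} = (16·4.578354 − 4.578309) / 15 = 4.578357

4.5784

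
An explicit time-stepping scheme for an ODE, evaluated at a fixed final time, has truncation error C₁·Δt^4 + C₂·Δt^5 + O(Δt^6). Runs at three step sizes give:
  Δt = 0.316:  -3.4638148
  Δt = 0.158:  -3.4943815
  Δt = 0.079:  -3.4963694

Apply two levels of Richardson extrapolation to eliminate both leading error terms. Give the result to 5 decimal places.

-3.49650

First eliminate the Δt^4 term (factor 2^4 = 16):
  B₁ = (16·(-3.4943815) − (-3.4638148))/15 = -3.4964193
  B₂ = (16·(-3.4963694) − (-3.4943815))/15 = -3.4965019
Then eliminate the Δt^5 term (factor 2^5 = 32):
  (32·(-3.4965019) − (-3.4964193))/31 = -3.4965046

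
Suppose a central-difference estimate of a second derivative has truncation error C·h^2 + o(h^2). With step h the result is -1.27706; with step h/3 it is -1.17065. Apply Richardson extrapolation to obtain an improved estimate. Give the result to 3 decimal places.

The leading error scales as h^2; refining by a factor of 3 reduces it by 3^2 = 9.
Extrapolated value = (9·A(h/3) − A(h)) / (9 − 1)
= (9·(-1.17065) − (-1.27706)) / 8
= -9.25879 / 8 = -1.15735

-1.157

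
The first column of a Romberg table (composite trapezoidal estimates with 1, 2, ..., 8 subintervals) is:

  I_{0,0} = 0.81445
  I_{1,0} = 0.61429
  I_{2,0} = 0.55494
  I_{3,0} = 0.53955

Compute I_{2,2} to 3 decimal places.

0.534

Richardson extrapolation on the trapezoidal column (denominator 4−1=3):
I_{1,1} = 0.61429 + (0.61429 − 0.81445)/3 = 0.54757
I_{2,1} = 0.55494 + (0.55494 − 0.61429)/3 = 0.53516
I_{2,2} = 0.53516 + (0.53516 − 0.54757)/15 = 0.53433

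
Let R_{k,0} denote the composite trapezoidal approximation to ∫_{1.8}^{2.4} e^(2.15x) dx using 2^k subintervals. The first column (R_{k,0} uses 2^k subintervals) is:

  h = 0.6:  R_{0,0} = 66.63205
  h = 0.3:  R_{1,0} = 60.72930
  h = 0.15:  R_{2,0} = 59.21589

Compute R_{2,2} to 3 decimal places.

Richardson extrapolation on the trapezoidal column (denominator 4−1=3):
R_{1,1} = (4·60.72930 − 66.63205) / 3 = 58.76172
R_{2,1} = (4·59.21589 − 60.72930) / 3 = 58.71142
R_{2,2} = 58.71142 + (58.71142 − 58.76172)/15 = 58.70807

58.708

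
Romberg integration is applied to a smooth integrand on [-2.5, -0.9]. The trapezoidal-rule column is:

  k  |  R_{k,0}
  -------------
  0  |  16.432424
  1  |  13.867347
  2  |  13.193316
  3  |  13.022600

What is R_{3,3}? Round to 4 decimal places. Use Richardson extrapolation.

Richardson extrapolation on the trapezoidal column (denominator 4−1=3):
R_{1,1} = (4·13.867347 − 16.432424) / 3 = 13.012321
R_{2,1} = (4·13.193316 − 13.867347) / 3 = 12.968639
R_{3,1} = (4·13.022600 − 13.193316) / 3 = 12.965695
R_{2,2} = 12.968639 + (12.968639 − 13.012321)/15 = 12.965727
R_{3,2} = (16·12.965695 − 12.968639) / 15 = 12.965499
R_{3,3} = (64·12.965499 − 12.965727) / 63 = 12.965495

12.9655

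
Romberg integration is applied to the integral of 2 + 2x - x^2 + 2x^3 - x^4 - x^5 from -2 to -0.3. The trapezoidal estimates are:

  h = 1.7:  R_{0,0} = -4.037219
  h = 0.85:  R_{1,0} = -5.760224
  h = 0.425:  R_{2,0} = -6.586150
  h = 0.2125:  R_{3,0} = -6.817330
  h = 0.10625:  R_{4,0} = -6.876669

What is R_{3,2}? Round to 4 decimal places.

R_{2,1} = -6.586150 + (-6.586150 − (-5.760224))/3 = -6.861459
R_{3,1} = -6.817330 + (-6.817330 − (-6.586150))/3 = -6.894390
R_{3,2} = -6.894390 + (-6.894390 − (-6.861459))/15 = -6.896585

-6.8966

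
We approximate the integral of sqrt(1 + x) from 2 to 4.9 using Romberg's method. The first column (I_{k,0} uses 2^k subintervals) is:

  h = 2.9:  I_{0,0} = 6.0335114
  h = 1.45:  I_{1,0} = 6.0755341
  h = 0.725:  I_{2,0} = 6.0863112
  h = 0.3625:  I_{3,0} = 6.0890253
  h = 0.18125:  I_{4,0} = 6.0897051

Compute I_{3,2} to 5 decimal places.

6.08993

Richardson extrapolation on the trapezoidal column (denominator 4−1=3):
I_{2,1} = (4·6.0863112 − 6.0755341) / 3 = 6.0899036
I_{3,1} = 6.0890253 + (6.0890253 − 6.0863112)/3 = 6.0899300
I_{3,2} = 6.0899300 + (6.0899300 − 6.0899036)/15 = 6.0899318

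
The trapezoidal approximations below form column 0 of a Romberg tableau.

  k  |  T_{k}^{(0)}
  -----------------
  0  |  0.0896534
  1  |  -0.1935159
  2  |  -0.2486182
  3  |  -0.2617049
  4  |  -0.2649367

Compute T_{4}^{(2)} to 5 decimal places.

Richardson extrapolation on the trapezoidal column (denominator 4−1=3):
T_{3}^{(1)} = (4·(-0.2617049) − (-0.2486182)) / 3 = -0.2660671
T_{4}^{(1)} = -0.2649367 + (-0.2649367 − (-0.2617049))/3 = -0.2660140
T_{4}^{(2)} = -0.2660140 + (-0.2660140 − (-0.2660671))/15 = -0.2660105

-0.26601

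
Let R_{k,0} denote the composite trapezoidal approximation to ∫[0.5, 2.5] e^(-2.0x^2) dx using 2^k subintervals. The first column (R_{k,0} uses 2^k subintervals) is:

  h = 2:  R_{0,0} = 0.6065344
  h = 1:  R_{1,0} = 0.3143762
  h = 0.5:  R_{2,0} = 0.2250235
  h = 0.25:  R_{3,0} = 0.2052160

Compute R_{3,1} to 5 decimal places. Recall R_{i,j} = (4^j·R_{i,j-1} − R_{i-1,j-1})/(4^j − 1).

R_{3,1} = (4·0.2052160 − 0.2250235) / 3 = 0.1986135

0.19861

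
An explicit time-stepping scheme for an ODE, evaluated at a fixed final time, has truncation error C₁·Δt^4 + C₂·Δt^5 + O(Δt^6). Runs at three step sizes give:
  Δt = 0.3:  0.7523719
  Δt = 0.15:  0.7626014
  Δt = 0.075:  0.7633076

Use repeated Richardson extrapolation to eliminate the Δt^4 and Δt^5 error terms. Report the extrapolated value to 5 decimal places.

First eliminate the Δt^4 term (factor 2^4 = 16):
  B₁ = (16·0.7626014 − 0.7523719)/15 = 0.7632834
  B₂ = (16·0.7633076 − 0.7626014)/15 = 0.7633547
Then eliminate the Δt^5 term (factor 2^5 = 32):
  (32·0.7633547 − 0.7632834)/31 = 0.7633570

0.76336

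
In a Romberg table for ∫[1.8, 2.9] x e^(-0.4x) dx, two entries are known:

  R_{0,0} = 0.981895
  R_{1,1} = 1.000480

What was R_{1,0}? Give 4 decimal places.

0.9958

From R_{1,1} = (4·R_{1,0} − R_{0,0})/3, solve for R_{1,0}:
4·R_{1,0} = 3·1.000480 + 0.981895 = 3.983335
R_{1,0} = 0.995834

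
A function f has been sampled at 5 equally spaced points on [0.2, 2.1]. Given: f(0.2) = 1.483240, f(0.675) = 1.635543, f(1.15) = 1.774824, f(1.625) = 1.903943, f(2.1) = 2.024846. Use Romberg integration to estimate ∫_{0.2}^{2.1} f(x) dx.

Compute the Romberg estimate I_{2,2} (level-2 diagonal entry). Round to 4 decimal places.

3.3592

I_{0,0} (trapezoid, 1 panel, h=1.9000): 3.332682
I_{1,0} (trapezoid, 2 panels, h=0.9500): 3.352424
I_{2,0} (trapezoid, 4 panels, h=0.4750): 3.357468
I_{1,1} = 3.352424 + (3.352424 − 3.332682)/3 = 3.359005
I_{2,1} = 3.357468 + (3.357468 − 3.352424)/3 = 3.359149
I_{2,2} = 3.359149 + (3.359149 − 3.359005)/15 = 3.359159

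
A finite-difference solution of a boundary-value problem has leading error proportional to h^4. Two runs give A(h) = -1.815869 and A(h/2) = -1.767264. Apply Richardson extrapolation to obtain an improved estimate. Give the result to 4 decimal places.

The leading error scales as h^4; refining by a factor of 2 reduces it by 2^4 = 16.
Extrapolated value = (16·A(h/2) − A(h)) / (16 − 1)
= (16·(-1.767264) − (-1.815869)) / 15
= -26.460355 / 15 = -1.764024

-1.7640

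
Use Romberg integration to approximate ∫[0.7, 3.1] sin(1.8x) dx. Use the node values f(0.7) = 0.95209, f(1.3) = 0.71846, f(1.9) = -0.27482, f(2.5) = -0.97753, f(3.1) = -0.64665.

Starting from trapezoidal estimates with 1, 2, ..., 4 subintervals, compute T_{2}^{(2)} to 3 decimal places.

T_{0}^{(0)} (trapezoid, 1 panel, h=2.4000): 0.36653
T_{1}^{(0)} (trapezoid, 2 panels, h=1.2000): -0.14652
T_{2}^{(0)} (trapezoid, 4 panels, h=0.6000): -0.22870
T_{1}^{(1)} = -0.14652 + (-0.14652 − 0.36653)/3 = -0.31754
T_{2}^{(1)} = -0.22870 + (-0.22870 − (-0.14652))/3 = -0.25609
T_{2}^{(2)} = -0.25609 + (-0.25609 − (-0.31754))/15 = -0.25199

-0.252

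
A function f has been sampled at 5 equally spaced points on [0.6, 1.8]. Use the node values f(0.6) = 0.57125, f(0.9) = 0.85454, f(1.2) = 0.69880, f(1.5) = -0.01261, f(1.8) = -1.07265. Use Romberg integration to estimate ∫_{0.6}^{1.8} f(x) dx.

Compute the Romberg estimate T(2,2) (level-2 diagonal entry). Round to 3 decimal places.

T(0,0) (trapezoid, 1 panel, h=1.2000): -0.30084
T(1,0) (trapezoid, 2 panels, h=0.6000): 0.26886
T(2,0) (trapezoid, 4 panels, h=0.3000): 0.38701
T(1,1) = 0.26886 + (0.26886 − (-0.30084))/3 = 0.45876
T(2,1) = 0.38701 + (0.38701 − 0.26886)/3 = 0.42639
T(2,2) = 0.42639 + (0.42639 − 0.45876)/15 = 0.42423

0.424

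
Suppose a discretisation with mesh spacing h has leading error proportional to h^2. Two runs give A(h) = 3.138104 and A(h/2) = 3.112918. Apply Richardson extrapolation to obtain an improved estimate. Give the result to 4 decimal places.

The leading error scales as h^2; refining by a factor of 2 reduces it by 2^2 = 4.
Extrapolated value = (4·A(h/2) − A(h)) / (4 − 1)
= (4·3.112918 − 3.138104) / 3
= 9.313568 / 3 = 3.104523

3.1045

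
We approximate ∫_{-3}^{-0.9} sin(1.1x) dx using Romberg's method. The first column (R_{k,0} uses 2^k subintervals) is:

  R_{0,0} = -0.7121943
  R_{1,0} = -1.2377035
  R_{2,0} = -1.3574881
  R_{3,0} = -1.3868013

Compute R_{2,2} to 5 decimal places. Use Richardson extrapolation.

-1.39639

R_{1,1} = -1.2377035 + (-1.2377035 − (-0.7121943))/3 = -1.4128732
R_{2,1} = -1.3574881 + (-1.3574881 − (-1.2377035))/3 = -1.3974163
R_{2,2} = -1.3974163 + (-1.3974163 − (-1.4128732))/15 = -1.3963858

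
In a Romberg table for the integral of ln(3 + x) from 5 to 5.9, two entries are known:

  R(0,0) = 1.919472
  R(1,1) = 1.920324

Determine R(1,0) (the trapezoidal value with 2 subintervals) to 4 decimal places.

1.9201

From R(1,1) = (4·R(1,0) − R(0,0))/3, solve for R(1,0):
4·R(1,0) = 3·1.920324 + 1.919472 = 7.680444
R(1,0) = 1.920111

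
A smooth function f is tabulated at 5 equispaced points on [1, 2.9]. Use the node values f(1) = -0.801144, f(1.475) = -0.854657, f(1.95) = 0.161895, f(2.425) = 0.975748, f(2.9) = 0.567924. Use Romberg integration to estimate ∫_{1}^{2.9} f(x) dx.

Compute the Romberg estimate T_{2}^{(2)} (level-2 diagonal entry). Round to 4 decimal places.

0.0884

T_{0}^{(0)} (trapezoid, 1 panel, h=1.9000): -0.221559
T_{1}^{(0)} (trapezoid, 2 panels, h=0.9500): 0.043021
T_{2}^{(0)} (trapezoid, 4 panels, h=0.4750): 0.079029
T_{1}^{(1)} = 0.043021 + (0.043021 − (-0.221559))/3 = 0.131214
T_{2}^{(1)} = 0.079029 + (0.079029 − 0.043021)/3 = 0.091032
T_{2}^{(2)} = 0.091032 + (0.091032 − 0.131214)/15 = 0.088353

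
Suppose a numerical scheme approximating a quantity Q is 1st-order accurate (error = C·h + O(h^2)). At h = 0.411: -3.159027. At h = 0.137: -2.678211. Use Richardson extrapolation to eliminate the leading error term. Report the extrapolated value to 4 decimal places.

Extrapolated value = (3·A(h/3) − A(h)) / (3 − 1)
= (3·(-2.678211) − (-3.159027)) / 2
= -4.875606 / 2 = -2.437803

-2.4378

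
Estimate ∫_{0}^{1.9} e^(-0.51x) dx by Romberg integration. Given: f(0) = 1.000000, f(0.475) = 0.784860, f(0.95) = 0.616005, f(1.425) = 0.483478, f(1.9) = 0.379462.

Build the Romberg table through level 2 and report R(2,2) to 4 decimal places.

R(0,0) (trapezoid, 1 panel, h=1.9000): 1.310489
R(1,0) (trapezoid, 2 panels, h=0.9500): 1.240449
R(2,0) (trapezoid, 4 panels, h=0.4750): 1.222685
R(1,1) = 1.240449 + (1.240449 − 1.310489)/3 = 1.217102
R(2,1) = 1.222685 + (1.222685 − 1.240449)/3 = 1.216764
R(2,2) = 1.216764 + (1.216764 − 1.217102)/15 = 1.216741

1.2167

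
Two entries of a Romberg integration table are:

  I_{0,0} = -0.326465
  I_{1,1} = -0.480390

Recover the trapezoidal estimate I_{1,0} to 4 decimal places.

-0.4419

From I_{1,1} = (4·I_{1,0} − I_{0,0})/3, solve for I_{1,0}:
4·I_{1,0} = 3·(-0.480390) + (-0.326465) = -1.767635
I_{1,0} = -0.441909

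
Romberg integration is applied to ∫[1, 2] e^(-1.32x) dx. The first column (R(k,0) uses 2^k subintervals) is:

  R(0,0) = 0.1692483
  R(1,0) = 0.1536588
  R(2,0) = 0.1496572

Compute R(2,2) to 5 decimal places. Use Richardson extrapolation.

R(1,1) = (4·0.1536588 − 0.1692483) / 3 = 0.1484623
R(2,1) = 0.1496572 + (0.1496572 − 0.1536588)/3 = 0.1483233
R(2,2) = 0.1483233 + (0.1483233 − 0.1484623)/15 = 0.1483140

0.14831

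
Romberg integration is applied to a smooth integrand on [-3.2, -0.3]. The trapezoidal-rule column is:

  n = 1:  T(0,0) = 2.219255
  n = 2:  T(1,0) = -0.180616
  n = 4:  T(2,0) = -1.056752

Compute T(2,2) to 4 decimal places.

T(1,1) = -0.180616 + (-0.180616 − 2.219255)/3 = -0.980573
T(2,1) = (4·(-1.056752) − (-0.180616)) / 3 = -1.348797
T(2,2) = -1.348797 + (-1.348797 − (-0.980573))/15 = -1.373345

-1.3733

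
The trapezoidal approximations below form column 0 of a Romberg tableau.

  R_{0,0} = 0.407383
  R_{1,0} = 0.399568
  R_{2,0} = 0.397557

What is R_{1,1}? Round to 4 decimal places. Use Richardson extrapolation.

Richardson extrapolation on the trapezoidal column (denominator 4−1=3):
R_{1,1} = 0.399568 + (0.399568 − 0.407383)/3 = 0.396963

0.3970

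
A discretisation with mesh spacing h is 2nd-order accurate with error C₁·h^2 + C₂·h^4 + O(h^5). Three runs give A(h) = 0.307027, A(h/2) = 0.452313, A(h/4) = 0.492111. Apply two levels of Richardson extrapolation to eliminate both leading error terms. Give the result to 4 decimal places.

First eliminate the h^2 term (factor 2^2 = 4):
  B₁ = (4·0.452313 − 0.307027)/3 = 0.500742
  B₂ = (4·0.492111 − 0.452313)/3 = 0.505377
Then eliminate the h^4 term (factor 2^4 = 16):
  (16·0.505377 − 0.500742)/15 = 0.505686

0.5057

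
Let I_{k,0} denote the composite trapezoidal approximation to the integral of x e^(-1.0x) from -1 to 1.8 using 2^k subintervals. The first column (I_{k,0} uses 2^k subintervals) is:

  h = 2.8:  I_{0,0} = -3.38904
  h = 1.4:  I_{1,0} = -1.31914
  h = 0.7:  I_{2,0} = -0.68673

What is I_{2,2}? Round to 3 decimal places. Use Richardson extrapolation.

-0.466

I_{1,1} = (4·(-1.31914) − (-3.38904)) / 3 = -0.62917
I_{2,1} = (4·(-0.68673) − (-1.31914)) / 3 = -0.47593
I_{2,2} = -0.47593 + (-0.47593 − (-0.62917))/15 = -0.46571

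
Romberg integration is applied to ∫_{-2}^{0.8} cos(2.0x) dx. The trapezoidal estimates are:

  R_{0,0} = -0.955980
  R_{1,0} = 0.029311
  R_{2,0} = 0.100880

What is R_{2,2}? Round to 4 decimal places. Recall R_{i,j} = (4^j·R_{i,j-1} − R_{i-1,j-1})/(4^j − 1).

0.1092

Richardson extrapolation on the trapezoidal column (denominator 4−1=3):
R_{1,1} = (4·0.029311 − (-0.955980)) / 3 = 0.357741
R_{2,1} = (4·0.100880 − 0.029311) / 3 = 0.124736
R_{2,2} = (16·0.124736 − 0.357741) / 15 = 0.109202
(Column j=1 coincides with Simpson's rule on the same nodes.)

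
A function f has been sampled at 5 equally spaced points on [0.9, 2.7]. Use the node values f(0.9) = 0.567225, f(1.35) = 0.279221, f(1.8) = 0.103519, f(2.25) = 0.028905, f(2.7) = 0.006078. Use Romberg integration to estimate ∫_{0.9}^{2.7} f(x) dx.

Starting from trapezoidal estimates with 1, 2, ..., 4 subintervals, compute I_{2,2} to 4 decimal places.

0.3023

I_{0,0} (trapezoid, 1 panel, h=1.8000): 0.515973
I_{1,0} (trapezoid, 2 panels, h=0.9000): 0.351153
I_{2,0} (trapezoid, 4 panels, h=0.4500): 0.314233
I_{1,1} = 0.351153 + (0.351153 − 0.515973)/3 = 0.296213
I_{2,1} = 0.314233 + (0.314233 − 0.351153)/3 = 0.301926
I_{2,2} = 0.301926 + (0.301926 − 0.296213)/15 = 0.302307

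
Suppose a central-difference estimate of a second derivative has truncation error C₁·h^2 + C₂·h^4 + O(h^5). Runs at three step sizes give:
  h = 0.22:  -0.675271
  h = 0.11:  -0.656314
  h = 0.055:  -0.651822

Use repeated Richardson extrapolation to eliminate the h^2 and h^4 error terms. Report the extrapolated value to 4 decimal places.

First eliminate the h^2 term (factor 2^2 = 4):
  B₁ = (4·(-0.656314) − (-0.675271))/3 = -0.649995
  B₂ = (4·(-0.651822) − (-0.656314))/3 = -0.650325
Then eliminate the h^4 term (factor 2^4 = 16):
  (16·(-0.650325) − (-0.649995))/15 = -0.650347

-0.6503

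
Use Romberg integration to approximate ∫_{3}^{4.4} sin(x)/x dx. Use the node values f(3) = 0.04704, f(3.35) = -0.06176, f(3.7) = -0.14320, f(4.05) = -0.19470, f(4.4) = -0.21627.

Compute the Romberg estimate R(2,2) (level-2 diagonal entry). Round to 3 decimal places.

R(0,0) (trapezoid, 1 panel, h=1.4000): -0.11846
R(1,0) (trapezoid, 2 panels, h=0.7000): -0.15947
R(2,0) (trapezoid, 4 panels, h=0.3500): -0.16950
R(1,1) = -0.15947 + (-0.15947 − (-0.11846))/3 = -0.17314
R(2,1) = -0.16950 + (-0.16950 − (-0.15947))/3 = -0.17284
R(2,2) = -0.17284 + (-0.17284 − (-0.17314))/15 = -0.17282

-0.173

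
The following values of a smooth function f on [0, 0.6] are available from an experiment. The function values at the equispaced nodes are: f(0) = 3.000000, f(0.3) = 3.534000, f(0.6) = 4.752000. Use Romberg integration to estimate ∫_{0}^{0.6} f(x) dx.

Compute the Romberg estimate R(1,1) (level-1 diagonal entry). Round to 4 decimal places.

2.1888

R(0,0) (trapezoid, 1 panel, h=0.6000): 2.325600
R(1,0) (trapezoid, 2 panels, h=0.3000): 2.223000
R(1,1) = 2.223000 + (2.223000 − 2.325600)/3 = 2.188800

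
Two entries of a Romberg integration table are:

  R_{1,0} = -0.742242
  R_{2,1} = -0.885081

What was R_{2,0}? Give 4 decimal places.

From R_{2,1} = (4·R_{2,0} − R_{1,0})/3, solve for R_{2,0}:
4·R_{2,0} = 3·(-0.885081) + (-0.742242) = -3.397485
R_{2,0} = -0.849371

-0.8494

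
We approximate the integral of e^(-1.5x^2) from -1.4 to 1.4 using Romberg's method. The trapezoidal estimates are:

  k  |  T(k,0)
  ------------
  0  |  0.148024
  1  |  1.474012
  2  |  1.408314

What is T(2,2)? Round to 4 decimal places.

1.3511

Richardson extrapolation on the trapezoidal column (denominator 4−1=3):
T(1,1) = (4·1.474012 − 0.148024) / 3 = 1.916008
T(2,1) = 1.408314 + (1.408314 − 1.474012)/3 = 1.386415
T(2,2) = 1.386415 + (1.386415 − 1.916008)/15 = 1.351109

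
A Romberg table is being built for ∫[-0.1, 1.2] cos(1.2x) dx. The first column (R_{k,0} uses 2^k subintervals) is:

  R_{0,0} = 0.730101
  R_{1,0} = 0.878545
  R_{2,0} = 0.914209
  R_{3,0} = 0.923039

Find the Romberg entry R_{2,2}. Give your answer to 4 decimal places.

0.9260

R_{1,1} = (4·0.878545 − 0.730101) / 3 = 0.928026
R_{2,1} = 0.914209 + (0.914209 − 0.878545)/3 = 0.926097
R_{2,2} = 0.926097 + (0.926097 − 0.928026)/15 = 0.925968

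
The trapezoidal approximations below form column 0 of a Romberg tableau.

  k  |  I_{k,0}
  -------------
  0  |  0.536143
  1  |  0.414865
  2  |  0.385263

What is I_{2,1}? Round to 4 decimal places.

I_{2,1} = (4·0.385263 − 0.414865) / 3 = 0.375396

0.3754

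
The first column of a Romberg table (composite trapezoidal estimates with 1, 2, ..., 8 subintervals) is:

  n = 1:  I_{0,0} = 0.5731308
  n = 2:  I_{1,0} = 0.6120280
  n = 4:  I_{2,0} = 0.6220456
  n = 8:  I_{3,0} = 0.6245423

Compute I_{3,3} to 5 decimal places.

0.62537

Richardson extrapolation on the trapezoidal column (denominator 4−1=3):
I_{1,1} = 0.6120280 + (0.6120280 − 0.5731308)/3 = 0.6249937
I_{2,1} = 0.6220456 + (0.6220456 − 0.6120280)/3 = 0.6253848
I_{3,1} = 0.6245423 + (0.6245423 − 0.6220456)/3 = 0.6253745
I_{2,2} = 0.6253848 + (0.6253848 − 0.6249937)/15 = 0.6254109
I_{3,2} = 0.6253745 + (0.6253745 − 0.6253848)/15 = 0.6253738
I_{3,3} = 0.6253738 + (0.6253738 − 0.6254109)/63 = 0.6253732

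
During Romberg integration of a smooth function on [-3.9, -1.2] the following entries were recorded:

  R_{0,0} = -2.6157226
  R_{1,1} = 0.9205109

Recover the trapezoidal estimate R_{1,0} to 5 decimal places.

From R_{1,1} = (4·R_{1,0} − R_{0,0})/3, solve for R_{1,0}:
4·R_{1,0} = 3·0.9205109 + (-2.6157226) = 0.1458101
R_{1,0} = 0.0364525

0.03645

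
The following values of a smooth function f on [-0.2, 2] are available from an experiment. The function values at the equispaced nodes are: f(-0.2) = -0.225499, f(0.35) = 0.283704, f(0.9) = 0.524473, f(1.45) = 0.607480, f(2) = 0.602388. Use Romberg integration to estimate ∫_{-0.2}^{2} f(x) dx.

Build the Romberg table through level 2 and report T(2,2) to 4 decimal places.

0.9154

T(0,0) (trapezoid, 1 panel, h=2.2000): 0.414578
T(1,0) (trapezoid, 2 panels, h=1.1000): 0.784209
T(2,0) (trapezoid, 4 panels, h=0.5500): 0.882256
T(1,1) = 0.784209 + (0.784209 − 0.414578)/3 = 0.907419
T(2,1) = 0.882256 + (0.882256 − 0.784209)/3 = 0.914938
T(2,2) = 0.914938 + (0.914938 − 0.907419)/15 = 0.915439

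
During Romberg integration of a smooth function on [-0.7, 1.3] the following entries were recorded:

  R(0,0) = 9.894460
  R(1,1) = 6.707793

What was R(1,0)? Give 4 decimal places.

From R(1,1) = (4·R(1,0) − R(0,0))/3, solve for R(1,0):
4·R(1,0) = 3·6.707793 + 9.894460 = 30.017839
R(1,0) = 7.504460

7.5045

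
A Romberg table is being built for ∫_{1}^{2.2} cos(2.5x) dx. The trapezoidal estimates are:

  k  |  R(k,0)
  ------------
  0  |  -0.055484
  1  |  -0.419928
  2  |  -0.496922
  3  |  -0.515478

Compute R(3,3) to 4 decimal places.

-0.5216

R(1,1) = (4·(-0.419928) − (-0.055484)) / 3 = -0.541409
R(2,1) = -0.496922 + (-0.496922 − (-0.419928))/3 = -0.522587
R(3,1) = (4·(-0.515478) − (-0.496922)) / 3 = -0.521663
R(2,2) = (16·(-0.522587) − (-0.541409)) / 15 = -0.521332
R(3,2) = (16·(-0.521663) − (-0.522587)) / 15 = -0.521601
R(3,3) = (64·(-0.521601) − (-0.521332)) / 63 = -0.521605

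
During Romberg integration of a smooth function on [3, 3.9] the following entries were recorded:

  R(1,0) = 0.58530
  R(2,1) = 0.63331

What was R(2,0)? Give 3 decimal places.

From R(2,1) = (4·R(2,0) − R(1,0))/3, solve for R(2,0):
4·R(2,0) = 3·0.63331 + 0.58530 = 2.48523
R(2,0) = 0.62131

0.621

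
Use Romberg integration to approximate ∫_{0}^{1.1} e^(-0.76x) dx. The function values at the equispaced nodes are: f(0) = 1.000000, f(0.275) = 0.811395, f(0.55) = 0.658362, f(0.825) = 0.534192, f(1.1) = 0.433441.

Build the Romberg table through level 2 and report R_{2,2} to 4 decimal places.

R_{0,0} (trapezoid, 1 panel, h=1.1000): 0.788393
R_{1,0} (trapezoid, 2 panels, h=0.5500): 0.756295
R_{2,0} (trapezoid, 4 panels, h=0.2750): 0.748184
R_{1,1} = 0.756295 + (0.756295 − 0.788393)/3 = 0.745596
R_{2,1} = 0.748184 + (0.748184 − 0.756295)/3 = 0.745480
R_{2,2} = 0.745480 + (0.745480 − 0.745596)/15 = 0.745472

0.7455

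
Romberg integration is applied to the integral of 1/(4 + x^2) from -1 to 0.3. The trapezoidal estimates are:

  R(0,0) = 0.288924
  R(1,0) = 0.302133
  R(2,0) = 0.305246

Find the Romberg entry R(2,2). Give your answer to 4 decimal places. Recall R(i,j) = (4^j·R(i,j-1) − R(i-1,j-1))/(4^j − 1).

0.3063

Richardson extrapolation on the trapezoidal column (denominator 4−1=3):
R(1,1) = (4·0.302133 − 0.288924) / 3 = 0.306536
R(2,1) = 0.305246 + (0.305246 − 0.302133)/3 = 0.306284
R(2,2) = (16·0.306284 − 0.306536) / 15 = 0.306267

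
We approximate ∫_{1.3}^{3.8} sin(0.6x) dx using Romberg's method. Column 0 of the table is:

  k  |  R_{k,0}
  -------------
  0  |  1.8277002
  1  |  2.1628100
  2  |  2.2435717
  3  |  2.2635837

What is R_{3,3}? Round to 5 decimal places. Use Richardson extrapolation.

2.27024

Richardson extrapolation on the trapezoidal column (denominator 4−1=3):
R_{1,1} = 2.1628100 + (2.1628100 − 1.8277002)/3 = 2.2745133
R_{2,1} = 2.2435717 + (2.2435717 − 2.1628100)/3 = 2.2704923
R_{3,1} = (4·2.2635837 − 2.2435717) / 3 = 2.2702544
R_{2,2} = 2.2704923 + (2.2704923 − 2.2745133)/15 = 2.2702242
R_{3,2} = (16·2.2702544 − 2.2704923) / 15 = 2.2702385
R_{3,3} = (64·2.2702385 − 2.2702242) / 63 = 2.2702387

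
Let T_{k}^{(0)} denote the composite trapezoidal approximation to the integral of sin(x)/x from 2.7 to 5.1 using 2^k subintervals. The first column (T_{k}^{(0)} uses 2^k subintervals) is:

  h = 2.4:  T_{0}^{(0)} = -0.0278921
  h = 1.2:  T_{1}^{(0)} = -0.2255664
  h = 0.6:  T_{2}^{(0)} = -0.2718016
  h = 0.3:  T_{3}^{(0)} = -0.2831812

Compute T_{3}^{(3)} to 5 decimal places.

-0.28696

Richardson extrapolation on the trapezoidal column (denominator 4−1=3):
T_{1}^{(1)} = (4·(-0.2255664) − (-0.0278921)) / 3 = -0.2914578
T_{2}^{(1)} = -0.2718016 + (-0.2718016 − (-0.2255664))/3 = -0.2872133
T_{3}^{(1)} = (4·(-0.2831812) − (-0.2718016)) / 3 = -0.2869744
T_{2}^{(2)} = (16·(-0.2872133) − (-0.2914578)) / 15 = -0.2869303
T_{3}^{(2)} = -0.2869744 + (-0.2869744 − (-0.2872133))/15 = -0.2869585
T_{3}^{(3)} = -0.2869585 + (-0.2869585 − (-0.2869303))/63 = -0.2869589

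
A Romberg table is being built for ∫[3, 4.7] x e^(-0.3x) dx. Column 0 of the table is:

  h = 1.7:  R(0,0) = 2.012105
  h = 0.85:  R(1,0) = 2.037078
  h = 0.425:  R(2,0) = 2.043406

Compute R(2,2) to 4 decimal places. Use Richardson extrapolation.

2.0455

Richardson extrapolation on the trapezoidal column (denominator 4−1=3):
R(1,1) = (4·2.037078 − 2.012105) / 3 = 2.045402
R(2,1) = (4·2.043406 − 2.037078) / 3 = 2.045515
R(2,2) = 2.045515 + (2.045515 − 2.045402)/15 = 2.045523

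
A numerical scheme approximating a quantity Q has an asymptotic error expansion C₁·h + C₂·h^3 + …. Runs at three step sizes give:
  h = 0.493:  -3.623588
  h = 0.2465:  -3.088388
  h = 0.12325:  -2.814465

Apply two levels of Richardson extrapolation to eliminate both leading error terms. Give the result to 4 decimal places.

First eliminate the h term (factor 2^1 = 2):
  B₁ = (2·(-3.088388) − (-3.623588))/1 = -2.553188
  B₂ = (2·(-2.814465) − (-3.088388))/1 = -2.540542
Then eliminate the h^3 term (factor 2^3 = 8):
  (8·(-2.540542) − (-2.553188))/7 = -2.538735

-2.5387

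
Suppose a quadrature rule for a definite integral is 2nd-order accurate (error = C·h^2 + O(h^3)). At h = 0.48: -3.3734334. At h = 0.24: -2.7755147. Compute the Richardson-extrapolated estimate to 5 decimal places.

Extrapolated value = (4·A(h/2) − A(h)) / (4 − 1)
= (4·(-2.7755147) − (-3.3734334)) / 3
= -7.7286254 / 3 = -2.5762085

-2.57621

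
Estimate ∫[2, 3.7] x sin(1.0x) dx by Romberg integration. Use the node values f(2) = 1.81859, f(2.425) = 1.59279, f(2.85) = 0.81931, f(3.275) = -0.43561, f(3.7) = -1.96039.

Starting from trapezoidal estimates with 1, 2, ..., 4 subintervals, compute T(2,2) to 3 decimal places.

0.866

T(0,0) (trapezoid, 1 panel, h=1.7000): -0.12053
T(1,0) (trapezoid, 2 panels, h=0.8500): 0.63615
T(2,0) (trapezoid, 4 panels, h=0.4250): 0.80988
T(1,1) = 0.63615 + (0.63615 − (-0.12053))/3 = 0.88838
T(2,1) = 0.80988 + (0.80988 − 0.63615)/3 = 0.86779
T(2,2) = 0.86779 + (0.86779 − 0.88838)/15 = 0.86642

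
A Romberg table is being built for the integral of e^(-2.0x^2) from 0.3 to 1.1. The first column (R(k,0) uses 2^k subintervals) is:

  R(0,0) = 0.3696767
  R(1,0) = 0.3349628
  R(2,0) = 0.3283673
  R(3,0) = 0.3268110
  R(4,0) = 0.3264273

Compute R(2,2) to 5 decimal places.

R(1,1) = (4·0.3349628 − 0.3696767) / 3 = 0.3233915
R(2,1) = (4·0.3283673 − 0.3349628) / 3 = 0.3261688
R(2,2) = 0.3261688 + (0.3261688 − 0.3233915)/15 = 0.3263540

0.32635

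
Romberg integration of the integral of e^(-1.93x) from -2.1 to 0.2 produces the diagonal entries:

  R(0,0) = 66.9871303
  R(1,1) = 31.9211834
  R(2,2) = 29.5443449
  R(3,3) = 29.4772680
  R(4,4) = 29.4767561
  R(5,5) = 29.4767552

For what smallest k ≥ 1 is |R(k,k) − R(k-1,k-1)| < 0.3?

|R(1,1) − R(0,0)| = 35.0659469 ≥ 0.3
|R(2,2) − R(1,1)| = 2.3768385 ≥ 0.3
|R(3,3) − R(2,2)| = 0.0670769 < 0.3

k = 3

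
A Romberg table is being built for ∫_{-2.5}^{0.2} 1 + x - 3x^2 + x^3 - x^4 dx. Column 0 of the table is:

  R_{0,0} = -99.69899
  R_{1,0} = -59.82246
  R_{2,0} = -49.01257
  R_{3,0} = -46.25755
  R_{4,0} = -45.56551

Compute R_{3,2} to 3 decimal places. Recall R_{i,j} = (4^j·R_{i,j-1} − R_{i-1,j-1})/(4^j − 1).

-45.335

Richardson extrapolation on the trapezoidal column (denominator 4−1=3):
R_{2,1} = (4·(-49.01257) − (-59.82246)) / 3 = -45.40927
R_{3,1} = -46.25755 + (-46.25755 − (-49.01257))/3 = -45.33921
R_{3,2} = -45.33921 + (-45.33921 − (-45.40927))/15 = -45.33454
(Column j=1 coincides with Simpson's rule on the same nodes.)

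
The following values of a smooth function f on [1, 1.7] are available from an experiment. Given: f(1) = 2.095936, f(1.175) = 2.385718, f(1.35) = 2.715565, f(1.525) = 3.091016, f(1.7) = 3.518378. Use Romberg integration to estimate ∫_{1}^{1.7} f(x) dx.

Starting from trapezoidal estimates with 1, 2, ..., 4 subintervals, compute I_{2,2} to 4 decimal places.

I_{0,0} (trapezoid, 1 panel, h=0.7000): 1.965010
I_{1,0} (trapezoid, 2 panels, h=0.3500): 1.932953
I_{2,0} (trapezoid, 4 panels, h=0.1750): 1.924905
I_{1,1} = 1.932953 + (1.932953 − 1.965010)/3 = 1.922267
I_{2,1} = 1.924905 + (1.924905 − 1.932953)/3 = 1.922222
I_{2,2} = 1.922222 + (1.922222 − 1.922267)/15 = 1.922219

1.9222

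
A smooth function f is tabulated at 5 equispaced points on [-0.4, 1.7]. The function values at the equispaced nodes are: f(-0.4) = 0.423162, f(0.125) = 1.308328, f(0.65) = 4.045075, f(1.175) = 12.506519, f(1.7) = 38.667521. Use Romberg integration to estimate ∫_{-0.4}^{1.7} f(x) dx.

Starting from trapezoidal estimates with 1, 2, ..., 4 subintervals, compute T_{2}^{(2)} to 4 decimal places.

T_{0}^{(0)} (trapezoid, 1 panel, h=2.1000): 41.045217
T_{1}^{(0)} (trapezoid, 2 panels, h=1.0500): 24.769937
T_{2}^{(0)} (trapezoid, 4 panels, h=0.5250): 19.637763
T_{1}^{(1)} = 24.769937 + (24.769937 − 41.045217)/3 = 19.344844
T_{2}^{(1)} = 19.637763 + (19.637763 − 24.769937)/3 = 17.927038
T_{2}^{(2)} = 17.927038 + (17.927038 − 19.344844)/15 = 17.832518

17.8325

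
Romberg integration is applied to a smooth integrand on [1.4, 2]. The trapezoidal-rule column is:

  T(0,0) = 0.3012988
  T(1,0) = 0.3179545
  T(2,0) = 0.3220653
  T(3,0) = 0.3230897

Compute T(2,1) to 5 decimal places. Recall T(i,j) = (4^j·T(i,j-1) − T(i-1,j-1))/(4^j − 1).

Richardson extrapolation on the trapezoidal column (denominator 4−1=3):
T(2,1) = (4·0.3220653 − 0.3179545) / 3 = 0.3234356
(Column j=1 coincides with Simpson's rule on the same nodes.)

0.32344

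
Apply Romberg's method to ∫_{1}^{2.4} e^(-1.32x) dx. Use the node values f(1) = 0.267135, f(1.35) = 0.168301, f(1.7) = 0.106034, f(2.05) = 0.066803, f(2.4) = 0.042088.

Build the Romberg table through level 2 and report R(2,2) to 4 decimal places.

0.1705

R(0,0) (trapezoid, 1 panel, h=1.4000): 0.216456
R(1,0) (trapezoid, 2 panels, h=0.7000): 0.182452
R(2,0) (trapezoid, 4 panels, h=0.3500): 0.173512
R(1,1) = 0.182452 + (0.182452 − 0.216456)/3 = 0.171117
R(2,1) = 0.173512 + (0.173512 − 0.182452)/3 = 0.170532
R(2,2) = 0.170532 + (0.170532 − 0.171117)/15 = 0.170493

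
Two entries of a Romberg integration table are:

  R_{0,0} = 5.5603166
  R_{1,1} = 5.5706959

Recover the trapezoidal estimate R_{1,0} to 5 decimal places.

5.56810

From R_{1,1} = (4·R_{1,0} − R_{0,0})/3, solve for R_{1,0}:
4·R_{1,0} = 3·5.5706959 + 5.5603166 = 22.2724043
R_{1,0} = 5.5681011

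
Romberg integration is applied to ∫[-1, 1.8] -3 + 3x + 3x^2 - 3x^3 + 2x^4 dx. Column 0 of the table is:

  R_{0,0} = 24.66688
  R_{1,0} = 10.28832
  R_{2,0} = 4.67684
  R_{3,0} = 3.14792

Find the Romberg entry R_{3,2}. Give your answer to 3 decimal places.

2.627

Richardson extrapolation on the trapezoidal column (denominator 4−1=3):
R_{2,1} = 4.67684 + (4.67684 − 10.28832)/3 = 2.80635
R_{3,1} = (4·3.14792 − 4.67684) / 3 = 2.63828
R_{3,2} = 2.63828 + (2.63828 − 2.80635)/15 = 2.62708
(Column j=1 coincides with Simpson's rule on the same nodes.)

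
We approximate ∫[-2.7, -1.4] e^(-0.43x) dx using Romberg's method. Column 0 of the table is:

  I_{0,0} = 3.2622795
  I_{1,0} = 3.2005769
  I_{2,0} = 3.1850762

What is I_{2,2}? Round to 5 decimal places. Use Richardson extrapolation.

Richardson extrapolation on the trapezoidal column (denominator 4−1=3):
I_{1,1} = (4·3.2005769 − 3.2622795) / 3 = 3.1800094
I_{2,1} = (4·3.1850762 − 3.2005769) / 3 = 3.1799093
I_{2,2} = 3.1799093 + (3.1799093 − 3.1800094)/15 = 3.1799026
(Column j=1 coincides with Simpson's rule on the same nodes.)

3.17990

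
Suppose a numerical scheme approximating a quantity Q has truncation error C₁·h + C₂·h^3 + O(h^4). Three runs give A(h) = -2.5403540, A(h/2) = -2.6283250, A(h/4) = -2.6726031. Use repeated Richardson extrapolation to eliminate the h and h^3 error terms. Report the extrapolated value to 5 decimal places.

-2.71696

First eliminate the h term (factor 2^1 = 2):
  B₁ = (2·(-2.6283250) − (-2.5403540))/1 = -2.7162960
  B₂ = (2·(-2.6726031) − (-2.6283250))/1 = -2.7168812
Then eliminate the h^3 term (factor 2^3 = 8):
  (8·(-2.7168812) − (-2.7162960))/7 = -2.7169648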